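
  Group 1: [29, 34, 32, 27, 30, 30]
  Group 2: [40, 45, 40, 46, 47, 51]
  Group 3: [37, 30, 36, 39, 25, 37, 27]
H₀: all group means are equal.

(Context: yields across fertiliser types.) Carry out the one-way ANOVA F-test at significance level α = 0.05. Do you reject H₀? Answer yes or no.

reject H₀: yes

Group means [30.33, 44.83, 33.00], grand mean 35.895
SSB = Σnᵢ(x̄ᵢ−x̄)² = 723.623; SSW = ΣΣ(x−x̄ᵢ)² = 306.167
MSB = 723.623/2 = 361.8114; MSW = 306.167/16 = 19.1354
F = MSB/MSW = 18.9079
df = (2, 16)
p-value (upper-tail) = 0.00006
At α=0.05: p < α → reject H₀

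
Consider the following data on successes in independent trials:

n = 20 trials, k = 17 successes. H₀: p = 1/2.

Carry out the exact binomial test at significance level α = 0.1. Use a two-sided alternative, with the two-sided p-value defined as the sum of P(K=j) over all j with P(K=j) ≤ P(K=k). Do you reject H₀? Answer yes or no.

Exact binomial: n=20, k=17, p₀=1/2=0.5000
P(X=j) = C(n,j)·p₀^j·(1−p₀)^(n−j); p = Σ P(X=j) over j with P(X=j) ≤ P(X=17)
p-value (two-sided) = 0.00258
At α=0.1: p < α → reject H₀

reject H₀: yes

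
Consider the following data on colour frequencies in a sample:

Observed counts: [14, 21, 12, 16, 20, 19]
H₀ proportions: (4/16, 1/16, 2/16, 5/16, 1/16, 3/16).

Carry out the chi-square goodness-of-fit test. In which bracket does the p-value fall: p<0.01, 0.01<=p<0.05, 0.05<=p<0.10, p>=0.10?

p-value bracket: p<0.01

n = 102; E_i = n·p_i = [25.50, 6.38, 12.75, 31.88, 6.38, 19.12]
χ² = (14−25.50)²/25.50 + (21−6.38)²/6.38 + (12−12.75)²/12.75 + (16−31.88)²/31.88 + (20−6.38)²/6.38 + (19−19.12)²/19.12 = 75.8092
df = 5
p-value (upper-tail) = 0.00000
→ bracket: p<0.01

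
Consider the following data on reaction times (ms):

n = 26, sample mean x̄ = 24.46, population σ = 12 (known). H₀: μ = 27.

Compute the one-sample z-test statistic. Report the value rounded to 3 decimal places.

test statistic = -1.079

SE = σ/√n = 12/√26 = 2.3534
z = (x̄−μ₀)/SE = (24.46−27)/2.3534 = -1.0793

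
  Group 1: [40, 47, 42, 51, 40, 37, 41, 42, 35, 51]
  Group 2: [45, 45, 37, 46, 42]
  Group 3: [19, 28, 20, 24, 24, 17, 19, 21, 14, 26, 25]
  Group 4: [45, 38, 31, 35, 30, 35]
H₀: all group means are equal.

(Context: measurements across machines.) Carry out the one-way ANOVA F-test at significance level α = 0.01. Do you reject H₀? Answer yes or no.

reject H₀: yes

Group means [42.60, 43.00, 21.55, 35.67], grand mean 34.125
SSB = Σnᵢ(x̄ᵢ−x̄)² = 2867.039; SSW = ΣΣ(x−x̄ᵢ)² = 646.461
MSB = 2867.039/3 = 955.6798; MSW = 646.461/28 = 23.0879
F = MSB/MSW = 41.3931
df = (3, 28)
p-value (upper-tail) = 0.00000
At α=0.01: p < α → reject H₀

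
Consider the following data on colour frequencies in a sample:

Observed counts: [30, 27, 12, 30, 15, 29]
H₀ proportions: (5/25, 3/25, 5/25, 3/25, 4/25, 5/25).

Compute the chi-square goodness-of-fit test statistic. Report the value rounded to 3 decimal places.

n = 143; E_i = n·p_i = [28.60, 17.16, 28.60, 17.16, 22.88, 28.60]
χ² = (30−28.60)²/28.60 + (27−17.16)²/17.16 + (12−28.60)²/28.60 + (30−17.16)²/17.16 + (15−22.88)²/22.88 + (29−28.60)²/28.60 = 27.6731
df = 5

test statistic = 27.673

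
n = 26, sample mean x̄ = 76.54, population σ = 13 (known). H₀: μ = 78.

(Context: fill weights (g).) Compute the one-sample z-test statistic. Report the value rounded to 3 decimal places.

test statistic = -0.573

SE = σ/√n = 13/√26 = 2.5495
z = (x̄−μ₀)/SE = (76.54−78)/2.5495 = -0.5727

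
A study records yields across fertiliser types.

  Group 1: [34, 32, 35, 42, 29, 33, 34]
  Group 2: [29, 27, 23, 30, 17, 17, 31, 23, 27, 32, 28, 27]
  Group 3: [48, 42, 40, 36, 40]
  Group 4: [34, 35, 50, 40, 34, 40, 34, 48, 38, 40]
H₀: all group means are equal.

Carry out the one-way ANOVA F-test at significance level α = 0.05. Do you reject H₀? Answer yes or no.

Group means [34.14, 25.92, 41.20, 39.30], grand mean 33.794
SSB = Σnᵢ(x̄ᵢ−x̄)² = 1322.885; SSW = ΣΣ(x−x̄ᵢ)² = 740.674
MSB = 1322.885/3 = 440.9617; MSW = 740.674/30 = 24.6891
F = MSB/MSW = 17.8606
df = (3, 30)
p-value (upper-tail) = 0.00000
At α=0.05: p < α → reject H₀

reject H₀: yes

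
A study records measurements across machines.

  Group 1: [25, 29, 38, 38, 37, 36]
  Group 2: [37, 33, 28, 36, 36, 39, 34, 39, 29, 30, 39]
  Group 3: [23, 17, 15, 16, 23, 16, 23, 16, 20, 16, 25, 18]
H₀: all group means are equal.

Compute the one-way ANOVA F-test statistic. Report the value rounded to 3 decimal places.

test statistic = 46.602

Group means [33.83, 34.55, 19.00], grand mean 27.966
SSB = Σnᵢ(x̄ᵢ−x̄)² = 1647.405; SSW = ΣΣ(x−x̄ᵢ)² = 459.561
MSB = 1647.405/2 = 823.7025; MSW = 459.561/26 = 17.6754
F = MSB/MSW = 46.6016
df = (2, 26)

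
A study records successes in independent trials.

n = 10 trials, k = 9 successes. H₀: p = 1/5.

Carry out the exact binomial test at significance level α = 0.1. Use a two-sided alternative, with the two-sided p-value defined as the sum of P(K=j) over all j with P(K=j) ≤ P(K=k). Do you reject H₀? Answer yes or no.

Exact binomial: n=10, k=9, p₀=1/5=0.2000
P(X=j) = C(n,j)·p₀^j·(1−p₀)^(n−j); p = Σ P(X=j) over j with P(X=j) ≤ P(X=9)
p-value (two-sided) = 0.00000
At α=0.1: p < α → reject H₀

reject H₀: yes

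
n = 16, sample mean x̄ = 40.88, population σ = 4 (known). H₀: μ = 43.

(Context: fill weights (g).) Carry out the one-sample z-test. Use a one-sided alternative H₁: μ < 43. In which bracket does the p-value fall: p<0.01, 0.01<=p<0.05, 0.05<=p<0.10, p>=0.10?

SE = σ/√n = 4/√16 = 1.0000
z = (x̄−μ₀)/SE = (40.88−43)/1.0000 = -2.1200
p-value (one-sided, H₁ less) = 0.01700
→ bracket: 0.01<=p<0.05

p-value bracket: 0.01<=p<0.05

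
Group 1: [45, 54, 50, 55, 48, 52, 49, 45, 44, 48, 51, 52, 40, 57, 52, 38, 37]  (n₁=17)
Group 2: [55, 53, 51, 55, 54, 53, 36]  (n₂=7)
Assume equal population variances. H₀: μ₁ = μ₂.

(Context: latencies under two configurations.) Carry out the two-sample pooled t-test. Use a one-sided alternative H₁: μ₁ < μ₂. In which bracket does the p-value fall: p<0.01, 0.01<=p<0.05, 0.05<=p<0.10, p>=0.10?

x̄₁=48.059, s₁=5.847, n₁=17
x̄₂=51.000, s₂=6.758, n₂=7
s_p² = [16·5.847² + 6·6.758²]/22 = 37.3155
SE = √(s_p²·(1/17+1/7)) = 2.7433
t = (48.059−51.000)/2.7433 = -1.0721
df = 22
p-value (one-sided, H₁ less) = 0.14764
→ bracket: p>=0.10

p-value bracket: p>=0.10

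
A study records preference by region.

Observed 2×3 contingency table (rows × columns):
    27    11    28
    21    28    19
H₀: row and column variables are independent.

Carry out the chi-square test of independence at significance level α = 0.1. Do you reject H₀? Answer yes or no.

Row totals [66, 68], col totals [48, 39, 47], n=134
χ² = (27−23.64)²/23.64 + (11−19.21)²/19.21 + (28−23.15)²/23.15 + (21−24.36)²/24.36 + (28−19.79)²/19.79 + (19−23.85)²/23.85 = 9.8560
df = 2
p-value (upper-tail) = 0.00724
At α=0.1: p < α → reject H₀

reject H₀: yes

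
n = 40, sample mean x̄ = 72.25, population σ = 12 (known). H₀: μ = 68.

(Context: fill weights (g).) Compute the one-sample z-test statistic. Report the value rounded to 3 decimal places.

test statistic = 2.240

SE = σ/√n = 12/√40 = 1.8974
z = (x̄−μ₀)/SE = (72.25−68)/1.8974 = 2.2399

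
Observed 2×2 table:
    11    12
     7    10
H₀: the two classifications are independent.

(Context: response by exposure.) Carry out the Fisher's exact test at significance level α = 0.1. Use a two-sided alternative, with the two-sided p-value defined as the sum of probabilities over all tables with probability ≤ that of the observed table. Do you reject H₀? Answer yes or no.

Margins: r₁=23, r₂=17, c₁=18, c₂=22, n=40
p_obs = C(23,11)·C(17,7)/C(40,18); sum pmf over tables with pmf ≤ p_obs
p-value (two-sided) = 0.75470
At α=0.1: p ≥ α → fail to reject H₀

reject H₀: no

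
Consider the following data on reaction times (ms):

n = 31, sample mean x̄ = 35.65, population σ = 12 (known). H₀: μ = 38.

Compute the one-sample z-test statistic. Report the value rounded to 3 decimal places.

test statistic = -1.090

SE = σ/√n = 12/√31 = 2.1553
z = (x̄−μ₀)/SE = (35.65−38)/2.1553 = -1.0904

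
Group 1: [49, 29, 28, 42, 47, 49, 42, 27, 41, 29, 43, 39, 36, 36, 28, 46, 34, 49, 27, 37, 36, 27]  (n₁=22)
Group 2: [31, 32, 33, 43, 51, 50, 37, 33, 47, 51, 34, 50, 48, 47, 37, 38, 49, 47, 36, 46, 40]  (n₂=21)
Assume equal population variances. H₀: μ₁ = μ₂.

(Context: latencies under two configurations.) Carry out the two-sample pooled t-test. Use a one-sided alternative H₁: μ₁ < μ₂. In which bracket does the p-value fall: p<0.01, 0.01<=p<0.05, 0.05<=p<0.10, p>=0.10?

p-value bracket: 0.01<=p<0.05

x̄₁=37.318, s₁=7.925, n₁=22
x̄₂=41.905, s₂=7.141, n₂=21
s_p² = [21·7.925² + 20·7.141²]/41 = 57.0386
SE = √(s_p²·(1/22+1/21)) = 2.3041
t = (37.318−41.905)/2.3041 = -1.9906
df = 41
p-value (one-sided, H₁ less) = 0.02661
→ bracket: 0.01<=p<0.05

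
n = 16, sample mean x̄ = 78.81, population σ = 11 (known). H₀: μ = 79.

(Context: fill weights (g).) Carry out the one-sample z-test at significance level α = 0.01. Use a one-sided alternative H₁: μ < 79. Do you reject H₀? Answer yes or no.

reject H₀: no

SE = σ/√n = 11/√16 = 2.7500
z = (x̄−μ₀)/SE = (78.81−79)/2.7500 = -0.0691
p-value (one-sided, H₁ less) = 0.47246
At α=0.01: p ≥ α → fail to reject H₀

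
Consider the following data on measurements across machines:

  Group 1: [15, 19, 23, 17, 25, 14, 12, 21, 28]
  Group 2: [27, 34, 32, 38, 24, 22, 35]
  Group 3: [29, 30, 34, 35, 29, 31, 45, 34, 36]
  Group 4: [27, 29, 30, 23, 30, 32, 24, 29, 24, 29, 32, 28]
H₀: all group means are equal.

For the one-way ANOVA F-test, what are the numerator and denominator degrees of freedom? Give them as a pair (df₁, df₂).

degrees of freedom = [3, 33]

k = 4 groups, N = 37 total
df = (k−1, N−k) = (4−1, 37−4) = (3, 33)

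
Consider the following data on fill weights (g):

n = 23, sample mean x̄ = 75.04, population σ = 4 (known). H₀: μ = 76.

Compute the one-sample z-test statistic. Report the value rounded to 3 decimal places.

SE = σ/√n = 4/√23 = 0.8341
z = (x̄−μ₀)/SE = (75.04−76)/0.8341 = -1.1510

test statistic = -1.151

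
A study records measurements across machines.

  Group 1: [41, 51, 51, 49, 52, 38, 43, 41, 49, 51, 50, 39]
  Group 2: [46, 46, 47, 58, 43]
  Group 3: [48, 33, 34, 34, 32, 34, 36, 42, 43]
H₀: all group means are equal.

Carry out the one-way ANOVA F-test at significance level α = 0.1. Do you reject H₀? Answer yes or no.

Group means [46.25, 48.00, 37.33], grand mean 43.500
SSB = Σnᵢ(x̄ᵢ−x̄)² = 534.250; SSW = ΣΣ(x−x̄ᵢ)² = 700.250
MSB = 534.250/2 = 267.1250; MSW = 700.250/23 = 30.4457
F = MSB/MSW = 8.7738
df = (2, 23)
p-value (upper-tail) = 0.00147
At α=0.1: p < α → reject H₀

reject H₀: yes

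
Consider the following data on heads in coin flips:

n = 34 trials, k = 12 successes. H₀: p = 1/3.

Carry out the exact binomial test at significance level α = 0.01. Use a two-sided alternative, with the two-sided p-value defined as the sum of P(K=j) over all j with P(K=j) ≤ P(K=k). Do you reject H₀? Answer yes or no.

reject H₀: no

Exact binomial: n=34, k=12, p₀=1/3=0.3333
P(X=j) = C(n,j)·p₀^j·(1−p₀)^(n−j); p = Σ P(X=j) over j with P(X=j) ≤ P(X=12)
p-value (two-sided) = 0.85609
At α=0.01: p ≥ α → fail to reject H₀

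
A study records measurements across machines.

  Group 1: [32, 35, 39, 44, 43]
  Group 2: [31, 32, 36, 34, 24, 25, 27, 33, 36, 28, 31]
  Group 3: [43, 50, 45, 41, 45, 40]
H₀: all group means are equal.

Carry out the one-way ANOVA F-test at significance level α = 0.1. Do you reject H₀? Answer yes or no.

reject H₀: yes

Group means [38.60, 30.64, 44.00], grand mean 36.091
SSB = Σnᵢ(x̄ᵢ−x̄)² = 734.073; SSW = ΣΣ(x−x̄ᵢ)² = 341.745
MSB = 734.073/2 = 367.0364; MSW = 341.745/19 = 17.9866
F = MSB/MSW = 20.4061
df = (2, 19)
p-value (upper-tail) = 0.00002
At α=0.1: p < α → reject H₀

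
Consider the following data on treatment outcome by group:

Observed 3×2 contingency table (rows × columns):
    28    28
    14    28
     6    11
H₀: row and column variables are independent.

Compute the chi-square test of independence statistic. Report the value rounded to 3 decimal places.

test statistic = 3.082

Row totals [56, 42, 17], col totals [48, 67], n=115
χ² = (28−23.37)²/23.37 + (28−32.63)²/32.63 + (14−17.53)²/17.53 + (28−24.47)²/24.47 + (6−7.10)²/7.10 + (11−9.90)²/9.90 = 3.0823
df = 2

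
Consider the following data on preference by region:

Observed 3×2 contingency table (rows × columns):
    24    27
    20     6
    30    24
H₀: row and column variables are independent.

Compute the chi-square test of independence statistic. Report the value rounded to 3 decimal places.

Row totals [51, 26, 54], col totals [74, 57], n=131
χ² = (24−28.81)²/28.81 + (27−22.19)²/22.19 + (20−14.69)²/14.69 + (6−11.31)²/11.31 + (30−30.50)²/30.50 + (24−23.50)²/23.50 = 6.2813
df = 2

test statistic = 6.281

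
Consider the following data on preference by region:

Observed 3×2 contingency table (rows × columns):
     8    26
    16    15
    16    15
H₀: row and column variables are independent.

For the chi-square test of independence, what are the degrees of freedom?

df = (r−1)(c−1) = (3−1)·(2−1) = 2

degrees of freedom = 2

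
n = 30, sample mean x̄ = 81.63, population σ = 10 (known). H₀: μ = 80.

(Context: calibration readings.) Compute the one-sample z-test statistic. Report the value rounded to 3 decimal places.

test statistic = 0.893

SE = σ/√n = 10/√30 = 1.8257
z = (x̄−μ₀)/SE = (81.63−80)/1.8257 = 0.8928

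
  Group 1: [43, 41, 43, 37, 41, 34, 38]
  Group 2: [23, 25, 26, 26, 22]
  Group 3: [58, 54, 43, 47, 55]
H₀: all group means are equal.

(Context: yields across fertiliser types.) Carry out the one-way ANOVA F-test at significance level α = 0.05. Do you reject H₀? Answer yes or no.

reject H₀: yes

Group means [39.57, 24.40, 51.40], grand mean 38.588
SSB = Σnᵢ(x̄ᵢ−x̄)² = 1834.003; SSW = ΣΣ(x−x̄ᵢ)² = 234.114
MSB = 1834.003/2 = 917.0017; MSW = 234.114/14 = 16.7224
F = MSB/MSW = 54.8366
df = (2, 14)
p-value (upper-tail) = 0.00000
At α=0.05: p < α → reject H₀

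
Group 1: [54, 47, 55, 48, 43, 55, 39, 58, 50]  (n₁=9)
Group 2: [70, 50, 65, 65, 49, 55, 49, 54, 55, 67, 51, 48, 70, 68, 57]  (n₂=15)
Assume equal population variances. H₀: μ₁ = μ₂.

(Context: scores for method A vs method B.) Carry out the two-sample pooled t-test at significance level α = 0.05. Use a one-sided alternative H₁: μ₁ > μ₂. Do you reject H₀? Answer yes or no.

reject H₀: no

x̄₁=49.889, s₁=6.254, n₁=9
x̄₂=58.200, s₂=8.351, n₂=15
s_p² = [8·6.254² + 14·8.351²]/22 = 58.6040
SE = √(s_p²·(1/9+1/15)) = 3.2278
t = (49.889−58.200)/3.2278 = -2.5749
df = 22
p-value (one-sided, H₁ greater) = 0.99136
At α=0.05: p ≥ α → fail to reject H₀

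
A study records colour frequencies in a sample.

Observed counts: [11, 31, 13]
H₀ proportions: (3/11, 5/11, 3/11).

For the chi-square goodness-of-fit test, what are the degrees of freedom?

degrees of freedom = 2

df = k − 1 = 3 − 1 = 2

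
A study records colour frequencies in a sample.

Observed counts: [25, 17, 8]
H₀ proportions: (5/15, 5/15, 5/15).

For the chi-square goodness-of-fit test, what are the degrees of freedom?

degrees of freedom = 2

df = k − 1 = 3 − 1 = 2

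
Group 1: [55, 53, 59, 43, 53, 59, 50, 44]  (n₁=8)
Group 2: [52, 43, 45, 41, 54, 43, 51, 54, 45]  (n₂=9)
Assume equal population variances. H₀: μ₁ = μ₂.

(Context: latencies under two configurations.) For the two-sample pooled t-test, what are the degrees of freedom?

degrees of freedom = 15

df = n₁ + n₂ − 2 = 8 + 9 − 2 = 15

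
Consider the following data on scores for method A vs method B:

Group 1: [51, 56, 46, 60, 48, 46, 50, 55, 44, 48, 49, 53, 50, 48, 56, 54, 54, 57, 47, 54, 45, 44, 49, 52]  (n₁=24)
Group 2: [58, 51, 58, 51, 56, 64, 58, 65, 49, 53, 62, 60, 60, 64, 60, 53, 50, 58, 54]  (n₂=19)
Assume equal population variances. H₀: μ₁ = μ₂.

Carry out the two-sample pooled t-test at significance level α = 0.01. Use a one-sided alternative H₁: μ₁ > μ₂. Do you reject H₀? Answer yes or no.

reject H₀: no

x̄₁=50.667, s₁=4.420, n₁=24
x̄₂=57.053, s₂=4.972, n₂=19
s_p² = [23·4.420² + 18·4.972²]/41 = 21.8117
SE = √(s_p²·(1/24+1/19)) = 1.4342
t = (50.667−57.053)/1.4342 = -4.4528
df = 41
p-value (one-sided, H₁ greater) = 0.99997
At α=0.01: p ≥ α → fail to reject H₀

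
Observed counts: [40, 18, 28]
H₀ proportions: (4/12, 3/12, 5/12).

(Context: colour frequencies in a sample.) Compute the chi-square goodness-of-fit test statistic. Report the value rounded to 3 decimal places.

test statistic = 6.763

n = 86; E_i = n·p_i = [28.67, 21.50, 35.83]
χ² = (40−28.67)²/28.67 + (18−21.50)²/21.50 + (28−35.83)²/35.83 = 6.7628
df = 2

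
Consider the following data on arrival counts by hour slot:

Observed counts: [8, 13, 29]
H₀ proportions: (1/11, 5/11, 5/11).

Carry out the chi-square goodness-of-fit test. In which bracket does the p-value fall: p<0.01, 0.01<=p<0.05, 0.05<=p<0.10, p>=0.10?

p-value bracket: 0.01<=p<0.05

n = 50; E_i = n·p_i = [4.55, 22.73, 22.73]
χ² = (8−4.55)²/4.55 + (13−22.73)²/22.73 + (29−22.73)²/22.73 = 8.5200
df = 2
p-value (upper-tail) = 0.01412
→ bracket: 0.01<=p<0.05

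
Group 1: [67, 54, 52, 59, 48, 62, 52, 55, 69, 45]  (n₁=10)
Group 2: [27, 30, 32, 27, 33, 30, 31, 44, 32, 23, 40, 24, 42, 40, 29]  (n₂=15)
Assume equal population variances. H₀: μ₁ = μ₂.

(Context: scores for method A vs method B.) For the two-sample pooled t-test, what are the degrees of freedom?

df = n₁ + n₂ − 2 = 10 + 15 − 2 = 23

degrees of freedom = 23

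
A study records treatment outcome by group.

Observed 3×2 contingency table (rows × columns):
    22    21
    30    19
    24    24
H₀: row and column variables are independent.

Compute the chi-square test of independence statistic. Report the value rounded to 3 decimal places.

test statistic = 1.475

Row totals [43, 49, 48], col totals [76, 64], n=140
χ² = (22−23.34)²/23.34 + (21−19.66)²/19.66 + (30−26.60)²/26.60 + (19−22.40)²/22.40 + (24−26.06)²/26.06 + (24−21.94)²/21.94 = 1.4749
df = 2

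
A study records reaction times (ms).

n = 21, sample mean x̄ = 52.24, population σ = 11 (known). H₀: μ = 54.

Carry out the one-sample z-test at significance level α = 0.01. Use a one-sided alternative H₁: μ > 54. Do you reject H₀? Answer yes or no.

SE = σ/√n = 11/√21 = 2.4004
z = (x̄−μ₀)/SE = (52.24−54)/2.4004 = -0.7332
p-value (one-sided, H₁ greater) = 0.76829
At α=0.01: p ≥ α → fail to reject H₀

reject H₀: no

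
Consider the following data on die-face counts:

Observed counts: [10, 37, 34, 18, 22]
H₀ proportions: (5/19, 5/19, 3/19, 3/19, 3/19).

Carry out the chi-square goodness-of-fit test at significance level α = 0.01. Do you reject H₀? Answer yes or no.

n = 121; E_i = n·p_i = [31.84, 31.84, 19.11, 19.11, 19.11]
χ² = (10−31.84)²/31.84 + (37−31.84)²/31.84 + (34−19.11)²/19.11 + (18−19.11)²/19.11 + (22−19.11)²/19.11 = 27.9328
df = 4
p-value (upper-tail) = 0.00001
At α=0.01: p < α → reject H₀

reject H₀: yes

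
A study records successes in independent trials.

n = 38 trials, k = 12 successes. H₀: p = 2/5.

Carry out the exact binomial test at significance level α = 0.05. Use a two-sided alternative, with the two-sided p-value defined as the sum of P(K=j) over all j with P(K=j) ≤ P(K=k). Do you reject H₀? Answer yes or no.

Exact binomial: n=38, k=12, p₀=2/5=0.4000
P(X=j) = C(n,j)·p₀^j·(1−p₀)^(n−j); p = Σ P(X=j) over j with P(X=j) ≤ P(X=12)
p-value (two-sided) = 0.32395
At α=0.05: p ≥ α → fail to reject H₀

reject H₀: no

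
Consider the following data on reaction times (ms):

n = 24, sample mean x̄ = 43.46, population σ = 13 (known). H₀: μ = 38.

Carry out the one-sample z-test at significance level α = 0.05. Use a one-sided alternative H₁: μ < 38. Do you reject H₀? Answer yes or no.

reject H₀: no

SE = σ/√n = 13/√24 = 2.6536
z = (x̄−μ₀)/SE = (43.46−38)/2.6536 = 2.0576
p-value (one-sided, H₁ less) = 0.98018
At α=0.05: p ≥ α → fail to reject H₀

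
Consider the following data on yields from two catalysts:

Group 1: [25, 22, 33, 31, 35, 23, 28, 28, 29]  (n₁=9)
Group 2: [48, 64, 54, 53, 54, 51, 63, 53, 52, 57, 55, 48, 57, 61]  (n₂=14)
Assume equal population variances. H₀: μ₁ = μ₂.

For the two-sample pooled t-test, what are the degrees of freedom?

df = n₁ + n₂ − 2 = 9 + 14 − 2 = 21

degrees of freedom = 21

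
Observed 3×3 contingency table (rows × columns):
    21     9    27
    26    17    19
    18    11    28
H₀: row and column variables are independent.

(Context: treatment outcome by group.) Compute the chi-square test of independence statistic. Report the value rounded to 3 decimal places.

test statistic = 5.872

Row totals [57, 62, 57], col totals [65, 37, 74], n=176
χ² = (21−21.05)²/21.05 + (9−11.98)²/11.98 + (27−23.97)²/23.97 + (26−22.90)²/22.90 + (17−13.03)²/13.03 + (19−26.07)²/26.07 + (18−21.05)²/21.05 + (11−11.98)²/11.98 + (28−23.97)²/23.97 = 5.8722
df = 4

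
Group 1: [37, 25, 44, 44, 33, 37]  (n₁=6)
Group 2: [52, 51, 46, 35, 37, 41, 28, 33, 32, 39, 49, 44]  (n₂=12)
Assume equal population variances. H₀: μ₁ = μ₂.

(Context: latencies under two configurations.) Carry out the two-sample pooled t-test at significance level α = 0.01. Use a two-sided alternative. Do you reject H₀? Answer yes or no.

reject H₀: no

x̄₁=36.667, s₁=7.174, n₁=6
x̄₂=40.583, s₂=7.902, n₂=12
s_p² = [5·7.174² + 11·7.902²]/16 = 59.0156
SE = √(s_p²·(1/6+1/12)) = 3.8411
t = (36.667−40.583)/3.8411 = -1.0197
df = 16
p-value (two-sided) = 0.32305
At α=0.01: p ≥ α → fail to reject H₀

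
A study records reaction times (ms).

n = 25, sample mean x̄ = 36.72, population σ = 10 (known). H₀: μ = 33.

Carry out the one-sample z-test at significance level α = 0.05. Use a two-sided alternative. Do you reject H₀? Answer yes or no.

reject H₀: no

SE = σ/√n = 10/√25 = 2.0000
z = (x̄−μ₀)/SE = (36.72−33)/2.0000 = 1.8600
p-value (two-sided) = 0.06289
At α=0.05: p ≥ α → fail to reject H₀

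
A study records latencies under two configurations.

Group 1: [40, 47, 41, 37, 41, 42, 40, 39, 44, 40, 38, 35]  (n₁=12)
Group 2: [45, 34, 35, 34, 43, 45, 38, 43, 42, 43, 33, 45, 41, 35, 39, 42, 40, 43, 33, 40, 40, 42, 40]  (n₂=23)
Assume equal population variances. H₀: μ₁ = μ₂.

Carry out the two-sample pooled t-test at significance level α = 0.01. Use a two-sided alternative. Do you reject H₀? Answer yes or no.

reject H₀: no

x̄₁=40.333, s₁=3.143, n₁=12
x̄₂=39.783, s₂=3.977, n₂=23
s_p² = [11·3.143² + 22·3.977²]/33 = 13.8357
SE = √(s_p²·(1/12+1/23)) = 1.3246
t = (40.333−39.783)/1.3246 = 0.4158
df = 33
p-value (two-sided) = 0.68027
At α=0.01: p ≥ α → fail to reject H₀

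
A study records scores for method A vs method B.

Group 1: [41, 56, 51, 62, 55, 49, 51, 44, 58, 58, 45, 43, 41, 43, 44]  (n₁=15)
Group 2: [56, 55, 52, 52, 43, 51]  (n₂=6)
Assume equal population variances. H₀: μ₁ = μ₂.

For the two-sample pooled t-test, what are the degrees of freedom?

df = n₁ + n₂ − 2 = 15 + 6 − 2 = 19

degrees of freedom = 19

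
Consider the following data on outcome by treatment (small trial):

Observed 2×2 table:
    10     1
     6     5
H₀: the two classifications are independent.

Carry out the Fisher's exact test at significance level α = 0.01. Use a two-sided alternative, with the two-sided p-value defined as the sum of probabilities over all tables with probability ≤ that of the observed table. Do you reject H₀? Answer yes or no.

Margins: r₁=11, r₂=11, c₁=16, c₂=6, n=22
p_obs = C(11,10)·C(11,6)/C(22,16); sum pmf over tables with pmf ≤ p_obs
p-value (two-sided) = 0.14861
At α=0.01: p ≥ α → fail to reject H₀

reject H₀: no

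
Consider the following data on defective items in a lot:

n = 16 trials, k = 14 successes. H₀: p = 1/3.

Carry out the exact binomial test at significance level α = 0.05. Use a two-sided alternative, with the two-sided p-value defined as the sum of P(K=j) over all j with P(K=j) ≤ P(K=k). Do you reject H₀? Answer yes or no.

reject H₀: yes

Exact binomial: n=16, k=14, p₀=1/3=0.3333
P(X=j) = C(n,j)·p₀^j·(1−p₀)^(n−j); p = Σ P(X=j) over j with P(X=j) ≤ P(X=14)
p-value (two-sided) = 0.00001
At α=0.05: p < α → reject H₀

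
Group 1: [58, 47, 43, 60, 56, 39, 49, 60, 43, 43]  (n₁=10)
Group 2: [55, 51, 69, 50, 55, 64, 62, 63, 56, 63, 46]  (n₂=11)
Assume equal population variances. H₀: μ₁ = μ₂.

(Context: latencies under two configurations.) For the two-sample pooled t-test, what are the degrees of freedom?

degrees of freedom = 19

df = n₁ + n₂ − 2 = 10 + 11 − 2 = 19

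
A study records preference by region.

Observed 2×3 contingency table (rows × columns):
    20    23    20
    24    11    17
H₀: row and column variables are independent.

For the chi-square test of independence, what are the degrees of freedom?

degrees of freedom = 2

df = (r−1)(c−1) = (2−1)·(3−1) = 2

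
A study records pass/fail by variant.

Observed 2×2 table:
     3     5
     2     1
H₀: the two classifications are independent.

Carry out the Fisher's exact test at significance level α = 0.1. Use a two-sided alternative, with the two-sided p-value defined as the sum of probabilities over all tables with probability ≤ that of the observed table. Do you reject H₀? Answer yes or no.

Margins: r₁=8, r₂=3, c₁=5, c₂=6, n=11
p_obs = C(8,3)·C(3,2)/C(11,5); sum pmf over tables with pmf ≤ p_obs
p-value (two-sided) = 0.54545
At α=0.1: p ≥ α → fail to reject H₀

reject H₀: no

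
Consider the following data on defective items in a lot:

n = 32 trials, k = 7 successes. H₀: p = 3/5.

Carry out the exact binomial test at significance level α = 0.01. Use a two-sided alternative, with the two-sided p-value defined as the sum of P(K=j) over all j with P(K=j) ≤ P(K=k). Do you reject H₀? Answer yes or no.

Exact binomial: n=32, k=7, p₀=3/5=0.6000
P(X=j) = C(n,j)·p₀^j·(1−p₀)^(n−j); p = Σ P(X=j) over j with P(X=j) ≤ P(X=7)
p-value (two-sided) = 0.00001
At α=0.01: p < α → reject H₀

reject H₀: yes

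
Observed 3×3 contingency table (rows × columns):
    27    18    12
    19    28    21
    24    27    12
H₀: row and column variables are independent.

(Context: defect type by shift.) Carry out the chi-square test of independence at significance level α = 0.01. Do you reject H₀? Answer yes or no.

reject H₀: no

Row totals [57, 68, 63], col totals [70, 73, 45], n=188
χ² = (27−21.22)²/21.22 + (18−22.13)²/22.13 + (12−13.64)²/13.64 + (19−25.32)²/25.32 + (28−26.40)²/26.40 + (21−16.28)²/16.28 + (24−23.46)²/23.46 + (27−24.46)²/24.46 + (12−15.08)²/15.08 = 6.4910
df = 4
p-value (upper-tail) = 0.16536
At α=0.01: p ≥ α → fail to reject H₀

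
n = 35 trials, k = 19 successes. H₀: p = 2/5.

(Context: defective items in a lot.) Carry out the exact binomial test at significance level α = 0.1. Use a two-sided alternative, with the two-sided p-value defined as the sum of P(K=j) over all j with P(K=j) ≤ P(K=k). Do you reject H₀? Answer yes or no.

reject H₀: yes

Exact binomial: n=35, k=19, p₀=2/5=0.4000
P(X=j) = C(n,j)·p₀^j·(1−p₀)^(n−j); p = Σ P(X=j) over j with P(X=j) ≤ P(X=19)
p-value (two-sided) = 0.08749
At α=0.1: p < α → reject H₀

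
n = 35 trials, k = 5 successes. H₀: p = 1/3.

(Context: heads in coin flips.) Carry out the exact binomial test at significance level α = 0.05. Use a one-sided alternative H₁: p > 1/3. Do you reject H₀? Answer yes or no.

reject H₀: no

Exact binomial: n=35, k=5, p₀=1/3=0.3333
P(X≥5) from Σ C(n,i)·p₀^i·(1−p₀)^(n−i)
p-value (one-sided, H₁ greater) = 0.99708
At α=0.05: p ≥ α → fail to reject H₀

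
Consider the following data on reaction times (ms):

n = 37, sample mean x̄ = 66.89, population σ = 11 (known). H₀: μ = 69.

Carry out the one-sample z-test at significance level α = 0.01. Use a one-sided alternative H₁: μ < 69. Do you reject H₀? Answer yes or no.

SE = σ/√n = 11/√37 = 1.8084
z = (x̄−μ₀)/SE = (66.89−69)/1.8084 = -1.1668
p-value (one-sided, H₁ less) = 0.12165
At α=0.01: p ≥ α → fail to reject H₀

reject H₀: no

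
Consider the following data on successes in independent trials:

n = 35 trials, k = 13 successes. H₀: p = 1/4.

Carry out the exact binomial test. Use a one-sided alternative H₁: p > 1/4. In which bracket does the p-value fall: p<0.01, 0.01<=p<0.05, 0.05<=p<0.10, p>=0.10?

Exact binomial: n=35, k=13, p₀=1/4=0.2500
P(X≥13) from Σ C(n,i)·p₀^i·(1−p₀)^(n−i)
p-value (one-sided, H₁ greater) = 0.07557
→ bracket: 0.05<=p<0.10

p-value bracket: 0.05<=p<0.10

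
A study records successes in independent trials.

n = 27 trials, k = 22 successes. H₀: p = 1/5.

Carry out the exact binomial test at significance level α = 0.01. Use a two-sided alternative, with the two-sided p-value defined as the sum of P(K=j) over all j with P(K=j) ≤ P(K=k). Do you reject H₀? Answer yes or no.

Exact binomial: n=27, k=22, p₀=1/5=0.2000
P(X=j) = C(n,j)·p₀^j·(1−p₀)^(n−j); p = Σ P(X=j) over j with P(X=j) ≤ P(X=22)
p-value (two-sided) = 0.00000
At α=0.01: p < α → reject H₀

reject H₀: yes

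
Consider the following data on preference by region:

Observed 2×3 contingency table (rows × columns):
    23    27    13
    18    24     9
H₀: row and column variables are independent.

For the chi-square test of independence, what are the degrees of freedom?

df = (r−1)(c−1) = (2−1)·(3−1) = 2

degrees of freedom = 2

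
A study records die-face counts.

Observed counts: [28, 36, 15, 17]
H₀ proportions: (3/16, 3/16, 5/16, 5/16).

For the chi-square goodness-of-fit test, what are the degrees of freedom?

degrees of freedom = 3

df = k − 1 = 4 − 1 = 3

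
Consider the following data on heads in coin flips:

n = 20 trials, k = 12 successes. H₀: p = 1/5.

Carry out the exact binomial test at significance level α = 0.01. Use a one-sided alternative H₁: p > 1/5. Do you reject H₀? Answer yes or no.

reject H₀: yes

Exact binomial: n=20, k=12, p₀=1/5=0.2000
P(X≥12) from Σ C(n,i)·p₀^i·(1−p₀)^(n−i)
p-value (one-sided, H₁ greater) = 0.00010
At α=0.01: p < α → reject H₀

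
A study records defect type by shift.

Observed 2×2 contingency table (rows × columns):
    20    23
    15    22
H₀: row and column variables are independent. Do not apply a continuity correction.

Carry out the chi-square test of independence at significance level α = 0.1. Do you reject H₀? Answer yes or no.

reject H₀: no

Row totals [43, 37], col totals [35, 45], n=80
χ² = (20−18.81)²/18.81 + (23−24.19)²/24.19 + (15−16.19)²/16.19 + (22−20.81)²/20.81 = 0.2881
df = 1
p-value (upper-tail) = 0.59142
At α=0.1: p ≥ α → fail to reject H₀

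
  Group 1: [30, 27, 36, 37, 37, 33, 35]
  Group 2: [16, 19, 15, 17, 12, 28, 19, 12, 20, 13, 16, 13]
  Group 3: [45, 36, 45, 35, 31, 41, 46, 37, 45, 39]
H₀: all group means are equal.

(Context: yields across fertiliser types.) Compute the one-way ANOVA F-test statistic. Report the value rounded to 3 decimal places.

Group means [33.57, 16.67, 40.00], grand mean 28.793
SSB = Σnᵢ(x̄ᵢ−x̄)² = 3180.378; SSW = ΣΣ(x−x̄ᵢ)² = 556.381
MSB = 3180.378/2 = 1590.1888; MSW = 556.381/26 = 21.3993
F = MSB/MSW = 74.3104
df = (2, 26)

test statistic = 74.310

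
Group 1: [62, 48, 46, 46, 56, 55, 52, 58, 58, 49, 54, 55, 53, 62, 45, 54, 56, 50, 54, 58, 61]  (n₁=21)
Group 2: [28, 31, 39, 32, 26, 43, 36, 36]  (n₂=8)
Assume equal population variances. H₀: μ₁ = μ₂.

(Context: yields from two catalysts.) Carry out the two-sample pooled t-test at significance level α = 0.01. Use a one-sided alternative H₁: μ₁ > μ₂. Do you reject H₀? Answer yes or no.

x̄₁=53.905, s₁=5.127, n₁=21
x̄₂=33.875, s₂=5.693, n₂=8
s_p² = [20·5.127² + 7·5.693²]/27 = 27.8772
SE = √(s_p²·(1/21+1/8)) = 2.1937
t = (53.905−33.875)/2.1937 = 9.1308
df = 27
p-value (one-sided, H₁ greater) = 0.00000
At α=0.01: p < α → reject H₀

reject H₀: yes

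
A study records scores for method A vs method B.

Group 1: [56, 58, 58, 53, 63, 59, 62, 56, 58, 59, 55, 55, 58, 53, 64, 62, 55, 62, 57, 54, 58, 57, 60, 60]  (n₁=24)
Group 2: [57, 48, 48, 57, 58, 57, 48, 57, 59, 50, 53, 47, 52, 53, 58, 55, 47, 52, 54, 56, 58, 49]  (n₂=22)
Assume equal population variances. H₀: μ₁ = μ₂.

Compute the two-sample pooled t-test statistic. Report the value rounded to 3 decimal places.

test statistic = 4.358

x̄₁=58.000, s₁=3.107, n₁=24
x̄₂=53.318, s₂=4.145, n₂=22
s_p² = [23·3.107² + 21·4.145²]/44 = 13.2448
SE = √(s_p²·(1/24+1/22)) = 1.0742
t = (58.000−53.318)/1.0742 = 4.3584
df = 44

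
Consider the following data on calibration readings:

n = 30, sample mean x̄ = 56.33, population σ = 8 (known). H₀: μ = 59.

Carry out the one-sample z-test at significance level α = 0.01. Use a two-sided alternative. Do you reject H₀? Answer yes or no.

SE = σ/√n = 8/√30 = 1.4606
z = (x̄−μ₀)/SE = (56.33−59)/1.4606 = -1.8280
p-value (two-sided) = 0.06755
At α=0.01: p ≥ α → fail to reject H₀

reject H₀: no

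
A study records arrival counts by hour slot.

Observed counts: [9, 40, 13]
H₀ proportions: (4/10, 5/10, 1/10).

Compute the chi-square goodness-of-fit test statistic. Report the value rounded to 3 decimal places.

n = 62; E_i = n·p_i = [24.80, 31.00, 6.20]
χ² = (9−24.80)²/24.80 + (40−31.00)²/31.00 + (13−6.20)²/6.20 = 20.1371
df = 2

test statistic = 20.137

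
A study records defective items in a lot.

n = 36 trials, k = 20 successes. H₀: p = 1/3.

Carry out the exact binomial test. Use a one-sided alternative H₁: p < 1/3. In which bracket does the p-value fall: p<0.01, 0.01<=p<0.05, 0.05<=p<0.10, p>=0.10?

Exact binomial: n=36, k=20, p₀=1/3=0.3333
P(X≤20) from Σ C(n,i)·p₀^i·(1−p₀)^(n−i)
p-value (one-sided, H₁ less) = 0.99820
→ bracket: p>=0.10

p-value bracket: p>=0.10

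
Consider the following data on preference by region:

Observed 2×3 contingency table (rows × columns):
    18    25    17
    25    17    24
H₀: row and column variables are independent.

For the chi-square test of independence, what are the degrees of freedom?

degrees of freedom = 2

df = (r−1)(c−1) = (2−1)·(3−1) = 2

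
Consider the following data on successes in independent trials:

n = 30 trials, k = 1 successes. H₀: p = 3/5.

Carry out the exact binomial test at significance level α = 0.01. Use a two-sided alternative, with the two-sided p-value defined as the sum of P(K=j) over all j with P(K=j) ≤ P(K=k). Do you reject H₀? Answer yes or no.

reject H₀: yes

Exact binomial: n=30, k=1, p₀=3/5=0.6000
P(X=j) = C(n,j)·p₀^j·(1−p₀)^(n−j); p = Σ P(X=j) over j with P(X=j) ≤ P(X=1)
p-value (two-sided) = 0.00000
At α=0.01: p < α → reject H₀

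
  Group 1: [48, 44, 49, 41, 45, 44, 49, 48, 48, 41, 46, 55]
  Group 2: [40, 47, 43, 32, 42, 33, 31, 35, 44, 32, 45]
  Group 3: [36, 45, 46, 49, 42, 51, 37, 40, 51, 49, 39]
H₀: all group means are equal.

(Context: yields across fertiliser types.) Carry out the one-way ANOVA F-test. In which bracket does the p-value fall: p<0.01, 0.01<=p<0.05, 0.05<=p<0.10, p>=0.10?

p-value bracket: p<0.01

Group means [46.50, 38.55, 44.09], grand mean 43.147
SSB = Σnᵢ(x̄ᵢ−x̄)² = 377.628; SSW = ΣΣ(x−x̄ᵢ)² = 840.636
MSB = 377.628/2 = 188.8142; MSW = 840.636/31 = 27.1173
F = MSB/MSW = 6.9629
df = (2, 31)
p-value (upper-tail) = 0.00318
→ bracket: p<0.01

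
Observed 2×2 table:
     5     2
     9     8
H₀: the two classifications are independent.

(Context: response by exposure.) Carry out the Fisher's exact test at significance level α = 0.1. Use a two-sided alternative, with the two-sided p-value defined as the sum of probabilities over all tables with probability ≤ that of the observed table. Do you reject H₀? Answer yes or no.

Margins: r₁=7, r₂=17, c₁=14, c₂=10, n=24
p_obs = C(7,5)·C(17,9)/C(24,14); sum pmf over tables with pmf ≤ p_obs
p-value (two-sided) = 0.65294
At α=0.1: p ≥ α → fail to reject H₀

reject H₀: no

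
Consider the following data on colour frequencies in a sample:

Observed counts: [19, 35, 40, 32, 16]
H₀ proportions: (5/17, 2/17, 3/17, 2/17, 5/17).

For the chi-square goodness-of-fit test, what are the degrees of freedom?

df = k − 1 = 5 − 1 = 4

degrees of freedom = 4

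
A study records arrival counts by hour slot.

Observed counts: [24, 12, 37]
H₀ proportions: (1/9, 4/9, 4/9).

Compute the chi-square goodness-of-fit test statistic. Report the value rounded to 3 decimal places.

n = 73; E_i = n·p_i = [8.11, 32.44, 32.44]
χ² = (24−8.11)²/8.11 + (12−32.44)²/32.44 + (37−32.44)²/32.44 = 44.6473
df = 2

test statistic = 44.647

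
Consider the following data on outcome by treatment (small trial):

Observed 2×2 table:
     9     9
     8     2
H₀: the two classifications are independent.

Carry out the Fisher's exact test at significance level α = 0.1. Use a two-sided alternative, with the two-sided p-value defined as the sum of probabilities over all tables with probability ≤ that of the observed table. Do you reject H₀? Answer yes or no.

reject H₀: no

Margins: r₁=18, r₂=10, c₁=17, c₂=11, n=28
p_obs = C(18,9)·C(10,8)/C(28,17); sum pmf over tables with pmf ≤ p_obs
p-value (two-sided) = 0.22641
At α=0.1: p ≥ α → fail to reject H₀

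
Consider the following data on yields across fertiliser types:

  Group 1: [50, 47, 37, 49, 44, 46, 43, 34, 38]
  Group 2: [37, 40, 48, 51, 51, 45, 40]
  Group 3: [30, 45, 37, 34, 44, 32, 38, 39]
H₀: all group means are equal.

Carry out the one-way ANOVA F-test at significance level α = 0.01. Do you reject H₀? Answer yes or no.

reject H₀: no

Group means [43.11, 44.57, 37.38], grand mean 41.625
SSB = Σnᵢ(x̄ᵢ−x̄)² = 225.147; SSW = ΣΣ(x−x̄ᵢ)² = 646.478
MSB = 225.147/2 = 112.5734; MSW = 646.478/21 = 30.7847
F = MSB/MSW = 3.6568
df = (2, 21)
p-value (upper-tail) = 0.04339
At α=0.01: p ≥ α → fail to reject H₀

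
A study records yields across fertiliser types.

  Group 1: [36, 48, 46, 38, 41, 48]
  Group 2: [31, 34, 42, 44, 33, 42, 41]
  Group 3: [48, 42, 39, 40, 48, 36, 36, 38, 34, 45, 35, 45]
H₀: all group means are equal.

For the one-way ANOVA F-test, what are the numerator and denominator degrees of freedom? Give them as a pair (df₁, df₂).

k = 3 groups, N = 25 total
df = (k−1, N−k) = (3−1, 25−3) = (2, 22)

degrees of freedom = [2, 22]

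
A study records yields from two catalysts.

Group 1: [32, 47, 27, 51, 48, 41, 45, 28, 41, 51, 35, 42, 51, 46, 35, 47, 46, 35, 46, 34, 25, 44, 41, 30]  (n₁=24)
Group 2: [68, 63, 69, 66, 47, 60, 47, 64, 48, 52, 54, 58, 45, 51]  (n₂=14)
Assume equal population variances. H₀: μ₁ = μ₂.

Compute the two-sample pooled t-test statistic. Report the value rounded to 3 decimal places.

x̄₁=40.333, s₁=8.052, n₁=24
x̄₂=56.571, s₂=8.474, n₂=14
s_p² = [23·8.052² + 13·8.474²]/36 = 67.3545
SE = √(s_p²·(1/24+1/14)) = 2.7600
t = (40.333−56.571)/2.7600 = -5.8834
df = 36

test statistic = -5.883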